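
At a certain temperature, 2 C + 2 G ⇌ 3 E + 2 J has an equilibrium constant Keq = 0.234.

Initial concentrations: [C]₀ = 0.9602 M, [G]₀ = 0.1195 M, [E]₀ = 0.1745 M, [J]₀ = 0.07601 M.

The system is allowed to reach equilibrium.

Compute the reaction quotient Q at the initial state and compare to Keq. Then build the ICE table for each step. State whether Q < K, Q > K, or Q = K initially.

Q₀ = 0.002332 vs Keq = 0.234 ⇒ Q<K, forward
Step 1:
                    C           G           E           J
  I            0.9602      0.1195      0.1745     0.07601
  C          -0.06967    -0.06967      0.1045     0.06967
  E            0.8905     0.04983       0.279      0.1457
  solve Keq expr → x = 0.03483; check Q = 0.234

Q₀ = 0.002332; Q < K (proceeds forward)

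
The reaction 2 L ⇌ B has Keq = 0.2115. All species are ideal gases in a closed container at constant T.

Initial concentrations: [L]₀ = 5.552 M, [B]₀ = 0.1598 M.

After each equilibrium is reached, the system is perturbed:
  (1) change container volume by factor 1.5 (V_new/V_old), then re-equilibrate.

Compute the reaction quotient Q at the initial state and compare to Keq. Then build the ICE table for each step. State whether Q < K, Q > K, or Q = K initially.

Q₀ = 0.005184; Q < K (proceeds forward)

Q₀ = 0.005184 vs Keq = 0.2115 ⇒ Q<K, forward
Step 1:
                   L          B
  I            5.552     0.1598
  C           -2.825      1.413
  E            2.727      1.572
  solve Keq expr → x = 1.413; check Q = 0.2115
Then change container volume by factor 1.5 (V_new/V_old).
Step 2:
                   L          B
  I            1.818      1.048
  C           0.2638    -0.1319
  E            2.082     0.9164
  solve Keq expr → x = -0.1319; check Q = 0.2115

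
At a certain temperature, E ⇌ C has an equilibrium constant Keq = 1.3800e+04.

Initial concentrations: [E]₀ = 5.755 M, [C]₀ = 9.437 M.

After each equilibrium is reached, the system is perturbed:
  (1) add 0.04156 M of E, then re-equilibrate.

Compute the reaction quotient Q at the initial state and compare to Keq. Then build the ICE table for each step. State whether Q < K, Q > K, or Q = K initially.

Q₀ = 1.64; Q < K (proceeds forward)

Q₀ = 1.64 vs Keq = 1.3800e+04 ⇒ Q<K, forward
Step 1:
                   E          C
  init         5.755      9.437
  Δ           -5.754      5.754
  eq        0.001101      15.19
  solve Keq expr → x = 5.754; check Q = 1.3800e+04
Then add 0.04156 M of E.
Step 2:
                   E          C
  init       0.04266      15.19
  Δ         -0.04156    0.04156
  eq        0.001104      15.23
  solve Keq expr → x = 0.04156; check Q = 1.3800e+04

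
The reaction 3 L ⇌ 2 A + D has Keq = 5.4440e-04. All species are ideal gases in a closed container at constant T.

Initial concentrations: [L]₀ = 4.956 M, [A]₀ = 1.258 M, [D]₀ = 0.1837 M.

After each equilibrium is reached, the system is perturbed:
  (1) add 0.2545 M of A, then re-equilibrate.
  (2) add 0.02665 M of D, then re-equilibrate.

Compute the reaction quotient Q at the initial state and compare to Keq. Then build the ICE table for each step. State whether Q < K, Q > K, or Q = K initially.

Q₀ = 0.002388 vs Keq = 5.4440e-04 ⇒ Q>K, reverse
Step 1:
                   L          A          D
  init         4.956      1.258     0.1837
  Δ            0.328    -0.2187    -0.1093
  eq           5.284      1.039    0.07436
  solve Keq expr → x = -0.1093; check Q = 5.4440e-04
Then add 0.2545 M of A.
Step 2:
                   L          A          D
  init         5.284      1.294    0.07436
  Δ          0.06359   -0.04239    -0.0212
  eq           5.348      1.251    0.05316
  solve Keq expr → x = -0.0212; check Q = 5.4440e-04
Then add 0.02665 M of D.
Step 3:
                   L          A          D
  init         5.348      1.251    0.07981
  Δ          0.06267   -0.04178   -0.02089
  eq            5.41       1.21    0.05892
  solve Keq expr → x = -0.02089; check Q = 5.4440e-04

Q₀ = 0.002388; Q > K (proceeds reverse)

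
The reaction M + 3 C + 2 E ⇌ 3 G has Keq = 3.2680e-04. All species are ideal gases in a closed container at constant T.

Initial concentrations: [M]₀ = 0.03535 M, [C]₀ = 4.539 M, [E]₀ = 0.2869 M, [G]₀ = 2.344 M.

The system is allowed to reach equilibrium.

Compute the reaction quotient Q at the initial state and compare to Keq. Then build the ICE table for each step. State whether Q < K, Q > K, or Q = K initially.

Q₀ = 47.33; Q > K (proceeds reverse)

Q₀ = 47.33 vs Keq = 3.2680e-04 ⇒ Q>K, reverse
Step 1:
                  M         C         E         G
  Initial   0.03535     4.539    0.2869     2.344
  Change      0.614     1.842     1.228    -1.842
  Equil      0.6493     6.381     1.515     0.502
  solve Keq expr → x = -0.614; check Q = 3.2680e-04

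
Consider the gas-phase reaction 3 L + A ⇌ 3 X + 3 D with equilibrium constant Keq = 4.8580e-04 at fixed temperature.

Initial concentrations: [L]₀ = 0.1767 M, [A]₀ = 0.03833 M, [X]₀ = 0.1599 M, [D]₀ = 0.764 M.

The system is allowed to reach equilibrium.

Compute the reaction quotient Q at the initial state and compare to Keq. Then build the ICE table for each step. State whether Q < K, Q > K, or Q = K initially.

Q₀ = 8.621; Q > K (proceeds reverse)

Q₀ = 8.621 vs Keq = 4.8580e-04 ⇒ Q>K, reverse
Step 1:
                  L         A         X         D
  Initial    0.1767   0.03833    0.1599     0.764
  Change     0.1421   0.04738   -0.1421   -0.1421
  Equil      0.3188   0.08571   0.01777    0.6219
  solve Keq expr → x = -0.04738; check Q = 4.8580e-04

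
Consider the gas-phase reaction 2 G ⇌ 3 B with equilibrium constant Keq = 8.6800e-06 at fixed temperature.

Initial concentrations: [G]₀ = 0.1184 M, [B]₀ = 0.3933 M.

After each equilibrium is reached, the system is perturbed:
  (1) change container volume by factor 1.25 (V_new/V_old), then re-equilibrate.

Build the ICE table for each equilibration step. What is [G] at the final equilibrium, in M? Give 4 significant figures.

Q₀ = 4.34 vs Keq = 8.6800e-06 ⇒ Q>K, reverse
Step 1:
                  G         B
  init       0.1184    0.3933
  Δ          0.2551   -0.3826
  eq         0.3735   0.01066
  solve Keq expr → x = -0.1275; check Q = 8.6800e-06
Then change container volume by factor 1.25 (V_new/V_old).
Step 2:
                  G         B
  init       0.2988  0.008527
  Δ       -4.3303e-04 6.4954e-04
  eq         0.2984  0.009176
  solve Keq expr → x = 2.1651e-04; check Q = 8.6800e-06

[G]_eq = 0.2984 M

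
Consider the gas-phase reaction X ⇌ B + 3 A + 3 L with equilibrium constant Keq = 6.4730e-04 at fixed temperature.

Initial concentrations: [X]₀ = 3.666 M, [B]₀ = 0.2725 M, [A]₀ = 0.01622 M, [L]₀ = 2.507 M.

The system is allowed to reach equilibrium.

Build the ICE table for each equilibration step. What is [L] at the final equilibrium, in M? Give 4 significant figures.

Q₀ = 4.9979e-06 vs Keq = 6.4730e-04 ⇒ Q<K, forward
Step 1:
                    X           B           A           L
  init          3.666      0.2725     0.01622       2.507
  Δ           -0.0206      0.0206      0.0618      0.0618
  eq            3.645      0.2931     0.07802       2.569
  solve Keq expr → x = 0.0206; check Q = 6.4730e-04

[L]_eq = 2.569 M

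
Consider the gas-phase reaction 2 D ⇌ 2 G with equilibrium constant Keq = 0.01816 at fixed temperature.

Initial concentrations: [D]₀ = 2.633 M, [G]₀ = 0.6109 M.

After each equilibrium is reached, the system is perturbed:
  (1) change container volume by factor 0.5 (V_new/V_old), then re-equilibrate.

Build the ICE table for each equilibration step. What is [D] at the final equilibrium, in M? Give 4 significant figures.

[D]_eq = 5.717 M

Q₀ = 0.05383 vs Keq = 0.01816 ⇒ Q>K, reverse
Step 1:
                   D          G
  I            2.633     0.6109
  C           0.2257    -0.2257
  E            2.859     0.3852
  solve Keq expr → x = -0.1128; check Q = 0.01816
Then change container volume by factor 0.5 (V_new/V_old).
Step 2:
                   D          G
  I            5.717     0.7705
  C                0          0
  E            5.717     0.7705
  solve Keq expr → x = 0; check Q = 0.01816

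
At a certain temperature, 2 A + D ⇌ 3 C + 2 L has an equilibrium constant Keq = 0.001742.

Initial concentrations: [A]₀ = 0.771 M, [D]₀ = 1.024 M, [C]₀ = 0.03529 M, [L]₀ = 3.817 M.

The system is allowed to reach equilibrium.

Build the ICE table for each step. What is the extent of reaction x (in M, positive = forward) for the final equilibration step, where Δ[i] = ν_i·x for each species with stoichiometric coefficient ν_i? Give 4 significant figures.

Q₀ = 0.001052 vs Keq = 0.001742 ⇒ Q<K, forward
Step 1:
                    A           D           C           L
  init          0.771       1.024     0.03529       3.817
  Δ         -0.004168   -0.002084    0.006252    0.004168
  eq           0.7668       1.022     0.04154       3.821
  solve Keq expr → x = 0.002084; check Q = 0.001742

x = 0.002084 M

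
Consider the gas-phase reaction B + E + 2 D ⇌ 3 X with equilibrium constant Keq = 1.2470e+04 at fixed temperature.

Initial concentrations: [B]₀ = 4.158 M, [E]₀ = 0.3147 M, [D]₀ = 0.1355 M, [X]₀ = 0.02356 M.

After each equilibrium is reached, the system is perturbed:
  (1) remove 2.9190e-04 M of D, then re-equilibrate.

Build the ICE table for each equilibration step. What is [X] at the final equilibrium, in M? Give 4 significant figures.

[X]_eq = 0.2249 M

Q₀ = 5.4433e-04 vs Keq = 1.2470e+04 ⇒ Q<K, forward
Step 1:
                    B           E           D           X
  I             4.158      0.3147      0.1355     0.02356
  C          -0.06727    -0.06727     -0.1345      0.2018
  E             4.091      0.2474  9.5240e-04      0.2254
  solve Keq expr → x = 0.06727; check Q = 1.2470e+04
Then remove 2.9190e-04 M of D.
Step 2:
                    B           E           D           X
  I             4.091      0.2474  6.6050e-04      0.2254
  C        1.4443e-04  1.4443e-04  2.8886e-04 -4.3329e-04
  E             4.091      0.2476  9.4936e-04      0.2249
  solve Keq expr → x = -1.4443e-04; check Q = 1.2470e+04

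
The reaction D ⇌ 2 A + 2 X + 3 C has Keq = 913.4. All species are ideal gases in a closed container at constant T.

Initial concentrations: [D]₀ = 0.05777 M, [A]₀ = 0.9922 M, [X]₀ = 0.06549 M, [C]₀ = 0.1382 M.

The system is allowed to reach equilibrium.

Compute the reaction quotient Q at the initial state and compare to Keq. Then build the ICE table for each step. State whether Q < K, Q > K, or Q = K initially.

Q₀ = 1.9292e-04 vs Keq = 913.4 ⇒ Q<K, forward
Step 1:
                    D           A           X           C
  Initial     0.05777      0.9922     0.06549      0.1382
  Change     -0.05777      0.1155      0.1155      0.1733
  Equil    1.3308e-06       1.108       0.181      0.3115
  solve Keq expr → x = 0.05777; check Q = 913.4

Q₀ = 1.9292e-04; Q < K (proceeds forward)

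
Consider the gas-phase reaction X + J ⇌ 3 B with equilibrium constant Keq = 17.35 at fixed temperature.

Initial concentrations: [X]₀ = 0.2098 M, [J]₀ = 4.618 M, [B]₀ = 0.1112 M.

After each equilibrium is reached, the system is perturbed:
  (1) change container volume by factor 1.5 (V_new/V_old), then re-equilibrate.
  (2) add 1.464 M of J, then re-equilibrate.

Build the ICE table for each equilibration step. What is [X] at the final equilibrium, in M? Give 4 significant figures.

[X]_eq = 0.001531 M

Q₀ = 0.001419 vs Keq = 17.35 ⇒ Q<K, forward
Step 1:
                  X         J         B
  init       0.2098     4.618    0.1112
  Δ         -0.2048   -0.2048    0.6144
  eq        0.00499     4.413    0.7256
  solve Keq expr → x = 0.2048; check Q = 17.35
Then change container volume by factor 1.5 (V_new/V_old).
Step 2:
                  X         J         B
  init     0.003327     2.942    0.4838
  Δ       -0.001064 -0.001064  0.003192
  eq       0.002263     2.941    0.4869
  solve Keq expr → x = 0.001064; check Q = 17.35
Then add 1.464 M of J.
Step 3:
                  X         J         B
  init     0.002263     4.405    0.4869
  Δ       -7.3125e-04 -7.3125e-04  0.002194
  eq       0.001531     4.404    0.4891
  solve Keq expr → x = 7.3125e-04; check Q = 17.35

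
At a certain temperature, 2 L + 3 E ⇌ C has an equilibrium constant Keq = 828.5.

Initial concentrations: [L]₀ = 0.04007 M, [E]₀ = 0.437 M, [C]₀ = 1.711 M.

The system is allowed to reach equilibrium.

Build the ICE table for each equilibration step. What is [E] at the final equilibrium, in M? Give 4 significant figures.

[E]_eq = 0.5447 M

Q₀ = 1.2769e+04 vs Keq = 828.5 ⇒ Q>K, reverse
Step 1:
                   L          E          C
  I          0.04007      0.437      1.711
  C          0.07179     0.1077   -0.03589
  E           0.1119     0.5447      1.675
  solve Keq expr → x = -0.03589; check Q = 828.5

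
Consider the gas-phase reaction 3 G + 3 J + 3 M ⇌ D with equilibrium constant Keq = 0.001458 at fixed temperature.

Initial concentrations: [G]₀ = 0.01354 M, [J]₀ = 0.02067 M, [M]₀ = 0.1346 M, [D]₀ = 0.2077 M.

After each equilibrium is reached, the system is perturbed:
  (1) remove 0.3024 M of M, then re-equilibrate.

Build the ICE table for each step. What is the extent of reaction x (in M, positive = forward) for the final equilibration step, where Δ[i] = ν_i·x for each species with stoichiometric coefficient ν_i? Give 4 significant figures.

x = -3.4118e-05 M

Q₀ = 3.8853e+12 vs Keq = 0.001458 ⇒ Q>K, reverse
Step 1:
                   G          J          M          D
  Initial    0.01354    0.02067     0.1346     0.2077
  Change       0.623      0.623      0.623    -0.2077
  Equil       0.6365     0.6436     0.7576 4.3588e-05
  solve Keq expr → x = -0.2077; check Q = 0.001458
Then remove 0.3024 M of M.
Step 2:
                   G          J          M          D
  Initial     0.6365     0.6436     0.4552 4.3588e-05
  Change  1.0236e-04 1.0236e-04 1.0236e-04 -3.4118e-05
  Equil       0.6366     0.6437     0.4553 9.4695e-06
  solve Keq expr → x = -3.4118e-05; check Q = 0.001458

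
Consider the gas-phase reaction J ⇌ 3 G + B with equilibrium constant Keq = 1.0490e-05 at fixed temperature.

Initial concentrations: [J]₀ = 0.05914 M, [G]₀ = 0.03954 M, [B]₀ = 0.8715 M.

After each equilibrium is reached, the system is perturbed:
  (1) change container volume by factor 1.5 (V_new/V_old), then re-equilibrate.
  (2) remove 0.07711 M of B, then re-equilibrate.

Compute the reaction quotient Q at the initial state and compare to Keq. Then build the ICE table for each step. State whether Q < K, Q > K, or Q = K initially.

Q₀ = 9.1095e-04; Q > K (proceeds reverse)

Q₀ = 9.1095e-04 vs Keq = 1.0490e-05 ⇒ Q>K, reverse
Step 1:
                   J          G          B
  init       0.05914    0.03954     0.8715
  Δ          0.01003    -0.0301   -0.01003
  eq         0.06917   0.009444     0.8615
  solve Keq expr → x = -0.01003; check Q = 1.0490e-05
Then change container volume by factor 1.5 (V_new/V_old).
Step 2:
                   J          G          B
  init       0.04611   0.006296     0.5743
  Δ        -0.001024   0.003072   0.001024
  eq         0.04509   0.009368     0.5753
  solve Keq expr → x = 0.001024; check Q = 1.0490e-05
Then remove 0.07711 M of B.
Step 3:
                   J          G          B
  init       0.04509   0.009368     0.4982
  Δ       -1.4948e-04 4.4845e-04 1.4948e-04
  eq         0.04494   0.009816     0.4984
  solve Keq expr → x = 1.4948e-04; check Q = 1.0490e-05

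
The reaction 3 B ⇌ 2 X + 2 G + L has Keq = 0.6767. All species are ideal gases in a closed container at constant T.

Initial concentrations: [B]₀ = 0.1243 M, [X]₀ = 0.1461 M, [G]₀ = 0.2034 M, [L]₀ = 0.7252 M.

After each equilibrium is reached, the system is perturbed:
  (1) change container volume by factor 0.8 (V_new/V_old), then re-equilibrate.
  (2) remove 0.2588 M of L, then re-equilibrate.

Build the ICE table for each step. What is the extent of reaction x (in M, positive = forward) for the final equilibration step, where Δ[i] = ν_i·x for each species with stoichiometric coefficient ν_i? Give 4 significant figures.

x = 0.00332 M

Q₀ = 0.3335 vs Keq = 0.6767 ⇒ Q<K, forward
Step 1:
                  B         X         G         L
  init       0.1243    0.1461    0.2034    0.7252
  Δ        -0.01702   0.01135   0.01135  0.005673
  eq         0.1073    0.1574    0.2147    0.7309
  solve Keq expr → x = 0.005673; check Q = 0.6767
Then change container volume by factor 0.8 (V_new/V_old).
Step 2:
                  B         X         G         L
  init       0.1341    0.1968    0.2684    0.9136
  Δ         0.01325 -0.008833 -0.008833 -0.004417
  eq         0.1474     0.188    0.2596    0.9092
  solve Keq expr → x = -0.004417; check Q = 0.6767
Then remove 0.2588 M of L.
Step 3:
                  B         X         G         L
  init       0.1474     0.188    0.2596    0.6504
  Δ        -0.00996   0.00664   0.00664   0.00332
  eq         0.1374    0.1946    0.2662    0.6537
  solve Keq expr → x = 0.00332; check Q = 0.6767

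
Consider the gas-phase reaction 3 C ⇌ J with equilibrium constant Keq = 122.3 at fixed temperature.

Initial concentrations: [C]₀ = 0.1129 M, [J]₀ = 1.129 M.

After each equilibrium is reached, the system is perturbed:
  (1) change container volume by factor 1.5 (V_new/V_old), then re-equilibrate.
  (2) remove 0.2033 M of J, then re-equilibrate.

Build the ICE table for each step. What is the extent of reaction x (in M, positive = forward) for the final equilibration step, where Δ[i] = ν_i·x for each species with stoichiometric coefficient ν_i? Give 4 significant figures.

x = 0.006106 M

Q₀ = 784.5 vs Keq = 122.3 ⇒ Q>K, reverse
Step 1:
                   C          J
  I           0.1129      1.129
  C           0.0949   -0.03163
  E           0.2078      1.097
  solve Keq expr → x = -0.03163; check Q = 122.3
Then change container volume by factor 1.5 (V_new/V_old).
Step 2:
                   C          J
  I           0.1385     0.7316
  C          0.04184   -0.01395
  E           0.1804     0.7176
  solve Keq expr → x = -0.01395; check Q = 122.3
Then remove 0.2033 M of J.
Step 3:
                   C          J
  I           0.1804     0.5143
  C         -0.01832   0.006106
  E            0.162     0.5204
  solve Keq expr → x = 0.006106; check Q = 122.3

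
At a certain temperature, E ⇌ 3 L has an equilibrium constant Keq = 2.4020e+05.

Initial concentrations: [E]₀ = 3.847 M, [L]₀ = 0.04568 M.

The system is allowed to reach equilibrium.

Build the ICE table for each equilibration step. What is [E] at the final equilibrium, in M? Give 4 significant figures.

[E]_eq = 0.006444 M

Q₀ = 2.4777e-05 vs Keq = 2.4020e+05 ⇒ Q<K, forward
Step 1:
                   E          L
  init         3.847    0.04568
  Δ           -3.841      11.52
  eq        0.006444      11.57
  solve Keq expr → x = 3.841; check Q = 2.4020e+05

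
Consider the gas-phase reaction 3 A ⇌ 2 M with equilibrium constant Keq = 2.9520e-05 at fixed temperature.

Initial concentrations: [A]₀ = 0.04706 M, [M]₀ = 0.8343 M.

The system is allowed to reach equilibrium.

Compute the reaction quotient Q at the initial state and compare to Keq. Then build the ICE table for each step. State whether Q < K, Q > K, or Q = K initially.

Q₀ = 6679; Q > K (proceeds reverse)

Q₀ = 6679 vs Keq = 2.9520e-05 ⇒ Q>K, reverse
Step 1:
                  A         M
  I         0.04706    0.8343
  C            1.24   -0.8264
  E           1.287  0.007929
  solve Keq expr → x = -0.4132; check Q = 2.9520e-05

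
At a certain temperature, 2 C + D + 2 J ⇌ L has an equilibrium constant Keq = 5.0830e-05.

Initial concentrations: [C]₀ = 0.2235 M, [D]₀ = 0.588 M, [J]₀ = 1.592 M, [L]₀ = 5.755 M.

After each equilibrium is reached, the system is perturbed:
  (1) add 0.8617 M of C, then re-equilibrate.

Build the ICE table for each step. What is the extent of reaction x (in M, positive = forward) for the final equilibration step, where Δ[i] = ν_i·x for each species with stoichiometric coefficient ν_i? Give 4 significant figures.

Q₀ = 77.31 vs Keq = 5.0830e-05 ⇒ Q>K, reverse
Step 1:
                   C          D          J          L
  I           0.2235      0.588      1.592      5.755
  C            8.224      4.112      8.224     -4.112
  E            8.448        4.7      9.816      1.643
  solve Keq expr → x = -4.112; check Q = 5.0830e-05
Then add 0.8617 M of C.
Step 2:
                   C          D          J          L
  I            9.309        4.7      9.816      1.643
  C          -0.2353    -0.1177    -0.2353     0.1177
  E            9.074      4.582      9.581      1.761
  solve Keq expr → x = 0.1177; check Q = 5.0830e-05

x = 0.1177 M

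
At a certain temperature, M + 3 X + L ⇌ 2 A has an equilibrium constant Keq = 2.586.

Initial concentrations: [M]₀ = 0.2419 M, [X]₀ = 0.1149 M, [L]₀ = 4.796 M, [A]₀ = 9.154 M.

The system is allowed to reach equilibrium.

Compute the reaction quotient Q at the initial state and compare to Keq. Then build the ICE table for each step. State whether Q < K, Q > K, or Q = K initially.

Q₀ = 4.7615e+04; Q > K (proceeds reverse)

Q₀ = 4.7615e+04 vs Keq = 2.586 ⇒ Q>K, reverse
Step 1:
                    M           X           L           A
  init         0.2419      0.1149       4.796       9.154
  Δ            0.5607       1.682      0.5607      -1.121
  eq           0.8026       1.797       5.357       8.033
  solve Keq expr → x = -0.5607; check Q = 2.586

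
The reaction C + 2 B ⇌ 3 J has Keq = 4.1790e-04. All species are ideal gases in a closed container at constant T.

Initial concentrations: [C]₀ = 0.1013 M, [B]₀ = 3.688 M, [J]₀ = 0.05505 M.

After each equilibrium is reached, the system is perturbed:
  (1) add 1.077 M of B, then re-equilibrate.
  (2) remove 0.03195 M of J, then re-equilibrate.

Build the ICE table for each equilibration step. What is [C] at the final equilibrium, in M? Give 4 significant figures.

[C]_eq = 0.07892 M

Q₀ = 1.2108e-04 vs Keq = 4.1790e-04 ⇒ Q<K, forward
Step 1:
                  C         B         J
  init       0.1013     3.688   0.05505
  Δ         -0.0085    -0.017    0.0255
  eq         0.0928     3.671   0.08055
  solve Keq expr → x = 0.0085; check Q = 4.1790e-04
Then add 1.077 M of B.
Step 2:
                  C         B         J
  init       0.0928     4.748   0.08055
  Δ       -0.004465 -0.008929   0.01339
  eq        0.08834     4.739   0.09394
  solve Keq expr → x = 0.004465; check Q = 4.1790e-04
Then remove 0.03195 M of J.
Step 3:
                  C         B         J
  init      0.08834     4.739   0.06199
  Δ       -0.009415  -0.01883   0.02825
  eq        0.07892      4.72   0.09024
  solve Keq expr → x = 0.009415; check Q = 4.1790e-04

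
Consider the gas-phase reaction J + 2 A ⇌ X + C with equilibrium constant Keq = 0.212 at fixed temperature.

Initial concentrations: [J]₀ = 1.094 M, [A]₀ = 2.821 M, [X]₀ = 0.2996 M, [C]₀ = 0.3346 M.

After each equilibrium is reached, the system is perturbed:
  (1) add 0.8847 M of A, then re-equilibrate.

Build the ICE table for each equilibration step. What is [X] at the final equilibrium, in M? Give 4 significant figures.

Q₀ = 0.01151 vs Keq = 0.212 ⇒ Q<K, forward
Step 1:
                    J           A           X           C
  init          1.094       2.821      0.2996      0.3346
  Δ           -0.4252     -0.8503      0.4252      0.4252
  eq           0.6688       1.971      0.7248      0.7598
  solve Keq expr → x = 0.4252; check Q = 0.212
Then add 0.8847 M of A.
Step 2:
                    J           A           X           C
  init         0.6688       2.855      0.7248      0.7598
  Δ            -0.132     -0.2641       0.132       0.132
  eq           0.5368       2.591      0.8568      0.8918
  solve Keq expr → x = 0.132; check Q = 0.212

[X]_eq = 0.8568 M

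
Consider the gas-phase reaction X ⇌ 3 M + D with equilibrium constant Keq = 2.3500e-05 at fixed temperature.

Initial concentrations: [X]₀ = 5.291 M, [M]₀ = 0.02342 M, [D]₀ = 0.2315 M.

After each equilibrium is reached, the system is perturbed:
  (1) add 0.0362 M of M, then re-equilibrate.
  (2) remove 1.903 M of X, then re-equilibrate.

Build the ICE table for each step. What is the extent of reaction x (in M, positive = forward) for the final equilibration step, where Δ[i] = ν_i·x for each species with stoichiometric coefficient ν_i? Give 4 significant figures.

Q₀ = 5.6205e-07 vs Keq = 2.3500e-05 ⇒ Q<K, forward
Step 1:
                  X         M         D
  init        5.291   0.02342    0.2315
  Δ        -0.01857   0.05571   0.01857
  eq          5.272   0.07913    0.2501
  solve Keq expr → x = 0.01857; check Q = 2.3500e-05
Then add 0.0362 M of M.
Step 2:
                  X         M         D
  init        5.272    0.1153    0.2501
  Δ         0.01163  -0.03488  -0.01163
  eq          5.284   0.08045    0.2384
  solve Keq expr → x = -0.01163; check Q = 2.3500e-05
Then remove 1.903 M of X.
Step 3:
                  X         M         D
  init        3.381   0.08045    0.2384
  Δ        0.003584  -0.01075 -0.003584
  eq          3.385    0.0697    0.2349
  solve Keq expr → x = -0.003584; check Q = 2.3500e-05

x = -0.003584 M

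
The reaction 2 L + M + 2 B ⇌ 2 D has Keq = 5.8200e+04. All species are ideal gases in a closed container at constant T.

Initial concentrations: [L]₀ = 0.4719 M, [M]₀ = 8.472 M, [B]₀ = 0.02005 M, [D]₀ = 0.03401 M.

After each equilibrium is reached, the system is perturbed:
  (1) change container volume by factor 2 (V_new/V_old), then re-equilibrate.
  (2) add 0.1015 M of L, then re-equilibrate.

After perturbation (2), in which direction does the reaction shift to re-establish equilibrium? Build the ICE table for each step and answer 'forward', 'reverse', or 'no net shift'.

Direction: forward

Q₀ = 1.525 vs Keq = 5.8200e+04 ⇒ Q<K, forward
Step 1:
                  L         M         B         D
  init       0.4719     8.472   0.02005   0.03401
  Δ        -0.01988  -0.00994  -0.01988   0.01988
  eq          0.452     8.462 1.6988e-04   0.05389
  solve Keq expr → x = 0.00994; check Q = 5.8200e+04
Then change container volume by factor 2 (V_new/V_old).
Step 2:
                  L         M         B         D
  init        0.226     4.231 8.4942e-05   0.02695
  Δ       1.5377e-04 7.6887e-05 1.5377e-04 -1.5377e-04
  eq         0.2262     4.231 2.3872e-04   0.02679
  solve Keq expr → x = -7.6887e-05; check Q = 5.8200e+04
Then add 0.1015 M of L.
Step 3:
                  L         M         B         D
  init       0.3277     4.231 2.3872e-04   0.02679
  Δ       -7.3457e-05 -3.6729e-05 -7.3457e-05 7.3457e-05
  eq         0.3276     4.231 1.6526e-04   0.02686
  solve Keq expr → x = 3.6729e-05; check Q = 5.8200e+04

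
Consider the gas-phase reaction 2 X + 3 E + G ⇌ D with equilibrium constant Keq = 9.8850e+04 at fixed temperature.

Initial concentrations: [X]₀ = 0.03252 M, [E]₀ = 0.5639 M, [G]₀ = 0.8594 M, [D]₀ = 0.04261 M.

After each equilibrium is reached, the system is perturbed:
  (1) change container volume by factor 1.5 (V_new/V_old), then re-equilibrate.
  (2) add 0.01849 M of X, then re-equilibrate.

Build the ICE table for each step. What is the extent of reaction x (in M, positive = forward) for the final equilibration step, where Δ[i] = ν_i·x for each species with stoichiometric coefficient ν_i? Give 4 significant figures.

x = 0.008733 M

Q₀ = 261.5 vs Keq = 9.8850e+04 ⇒ Q<K, forward
Step 1:
                    X           E           G           D
  Initial     0.03252      0.5639      0.8594     0.04261
  Change     -0.03029    -0.04544    -0.01515     0.01515
  Equil      0.002228      0.5185      0.8443     0.05776
  solve Keq expr → x = 0.01515; check Q = 9.8850e+04
Then change container volume by factor 1.5 (V_new/V_old).
Step 2:
                    X           E           G           D
  Initial    0.001486      0.3456      0.5628      0.0385
  Change     0.002474     0.00371    0.001237   -0.001237
  Equil      0.003959      0.3494      0.5641     0.03727
  solve Keq expr → x = -0.001237; check Q = 9.8850e+04
Then add 0.01849 M of X.
Step 3:
                    X           E           G           D
  Initial     0.02245      0.3494      0.5641     0.03727
  Change     -0.01747     -0.0262   -0.008733    0.008733
  Equil      0.004983      0.3232      0.5553       0.046
  solve Keq expr → x = 0.008733; check Q = 9.8850e+04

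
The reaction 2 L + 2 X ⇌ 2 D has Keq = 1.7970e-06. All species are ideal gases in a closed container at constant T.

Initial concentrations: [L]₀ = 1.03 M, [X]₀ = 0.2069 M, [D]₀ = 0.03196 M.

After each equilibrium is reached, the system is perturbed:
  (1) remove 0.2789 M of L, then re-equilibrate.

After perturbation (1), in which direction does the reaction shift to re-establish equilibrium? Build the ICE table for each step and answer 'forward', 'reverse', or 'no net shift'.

Q₀ = 0.02249 vs Keq = 1.7970e-06 ⇒ Q>K, reverse
Step 1:
                    L           X           D
  init           1.03      0.2069     0.03196
  Δ           0.03162     0.03162    -0.03162
  eq            1.062      0.2385  3.3944e-04
  solve Keq expr → x = -0.01581; check Q = 1.7970e-06
Then remove 0.2789 M of L.
Step 2:
                    L           X           D
  init         0.7827      0.2385  3.3944e-04
  Δ        8.9054e-05  8.9054e-05 -8.9054e-05
  eq           0.7828      0.2386  2.5039e-04
  solve Keq expr → x = -4.4527e-05; check Q = 1.7970e-06

Direction: reverse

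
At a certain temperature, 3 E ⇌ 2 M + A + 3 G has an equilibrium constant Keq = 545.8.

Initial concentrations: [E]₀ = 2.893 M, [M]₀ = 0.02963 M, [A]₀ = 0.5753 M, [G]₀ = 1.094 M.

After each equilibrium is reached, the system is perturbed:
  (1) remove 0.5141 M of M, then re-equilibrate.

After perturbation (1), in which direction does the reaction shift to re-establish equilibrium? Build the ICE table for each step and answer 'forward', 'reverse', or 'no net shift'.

Direction: forward

Q₀ = 2.7313e-05 vs Keq = 545.8 ⇒ Q<K, forward
Step 1:
                    E           M           A           G
  I             2.893     0.02963      0.5753       1.094
  C            -2.283       1.522       0.761       2.283
  E              0.61       1.552       1.336       3.377
  solve Keq expr → x = 0.761; check Q = 545.8
Then remove 0.5141 M of M.
Step 2:
                    E           M           A           G
  I              0.61       1.038       1.336       3.377
  C           -0.1038     0.06919     0.03459      0.1038
  E            0.5062       1.107       1.371       3.481
  solve Keq expr → x = 0.03459; check Q = 545.8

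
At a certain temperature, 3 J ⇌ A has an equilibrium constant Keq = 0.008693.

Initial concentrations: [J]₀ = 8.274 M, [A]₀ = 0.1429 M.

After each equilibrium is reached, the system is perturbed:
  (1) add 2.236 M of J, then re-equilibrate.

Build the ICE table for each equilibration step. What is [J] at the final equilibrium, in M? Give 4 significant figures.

Q₀ = 2.5228e-04 vs Keq = 0.008693 ⇒ Q<K, forward
Step 1:
                  J         A
  init        8.274    0.1429
  Δ          -3.127     1.042
  eq          5.147     1.185
  solve Keq expr → x = 1.042; check Q = 0.008693
Then add 2.236 M of J.
Step 2:
                  J         A
  init        7.383     1.185
  Δ          -1.569     0.523
  eq          5.814     1.708
  solve Keq expr → x = 0.523; check Q = 0.008693

[J]_eq = 5.814 M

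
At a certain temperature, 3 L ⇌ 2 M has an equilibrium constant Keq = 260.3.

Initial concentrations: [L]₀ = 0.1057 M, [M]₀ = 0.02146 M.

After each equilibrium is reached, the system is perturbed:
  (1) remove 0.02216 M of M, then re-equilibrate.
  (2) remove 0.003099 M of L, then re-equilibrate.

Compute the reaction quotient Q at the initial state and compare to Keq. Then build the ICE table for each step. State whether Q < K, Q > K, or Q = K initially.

Q₀ = 0.39; Q < K (proceeds forward)

Q₀ = 0.39 vs Keq = 260.3 ⇒ Q<K, forward
Step 1:
                  L         M
  Initial    0.1057   0.02146
  Change    -0.0782   0.05213
  Equil      0.0275   0.07359
  solve Keq expr → x = 0.02607; check Q = 260.3
Then remove 0.02216 M of M.
Step 2:
                  L         M
  Initial    0.0275   0.05143
  Change   -0.00493  0.003287
  Equil     0.02257   0.05472
  solve Keq expr → x = 0.001643; check Q = 260.3
Then remove 0.003099 M of L.
Step 3:
                  L         M
  Initial   0.01947   0.05472
  Change   0.002617 -0.001744
  Equil     0.02209   0.05297
  solve Keq expr → x = -8.7222e-04; check Q = 260.3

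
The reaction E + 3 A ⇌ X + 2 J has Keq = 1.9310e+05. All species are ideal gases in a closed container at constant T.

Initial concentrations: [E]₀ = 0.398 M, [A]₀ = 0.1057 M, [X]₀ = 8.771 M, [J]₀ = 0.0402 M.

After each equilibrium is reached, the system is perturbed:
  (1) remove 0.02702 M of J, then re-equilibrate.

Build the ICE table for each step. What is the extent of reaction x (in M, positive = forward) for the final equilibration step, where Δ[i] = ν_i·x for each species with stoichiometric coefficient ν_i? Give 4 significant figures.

Q₀ = 30.16 vs Keq = 1.9310e+05 ⇒ Q<K, forward
Step 1:
                   E          A          X          J
  I            0.398     0.1057      8.771     0.0402
  C         -0.03157   -0.09471    0.03157    0.06314
  E           0.3664    0.01099      8.803     0.1033
  solve Keq expr → x = 0.03157; check Q = 1.9310e+05
Then remove 0.02702 M of J.
Step 2:
                   E          A          X          J
  I           0.3664    0.01099      8.803    0.07632
  C       -6.3545e-04  -0.001906 6.3545e-04   0.001271
  E           0.3658   0.009087      8.803    0.07759
  solve Keq expr → x = 6.3545e-04; check Q = 1.9310e+05

x = 6.3545e-04 M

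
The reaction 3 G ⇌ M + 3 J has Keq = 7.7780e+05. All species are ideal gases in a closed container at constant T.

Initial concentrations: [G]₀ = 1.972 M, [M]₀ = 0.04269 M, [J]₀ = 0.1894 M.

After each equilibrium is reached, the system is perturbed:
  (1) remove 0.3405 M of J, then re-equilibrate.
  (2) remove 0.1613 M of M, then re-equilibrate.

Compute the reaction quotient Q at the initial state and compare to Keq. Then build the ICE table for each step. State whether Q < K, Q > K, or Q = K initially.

Q₀ = 3.7822e-05 vs Keq = 7.7780e+05 ⇒ Q<K, forward
Step 1:
                    G           M           J
  Initial       1.972     0.04269      0.1894
  Change       -1.951      0.6505       1.951
  Equil        0.0206      0.6932       2.141
  solve Keq expr → x = 0.6505; check Q = 7.7780e+05
Then remove 0.3405 M of J.
Step 2:
                    G           M           J
  Initial      0.0206      0.6932         1.8
  Change    -0.003237    0.001079    0.003237
  Equil       0.01736      0.6942       1.804
  solve Keq expr → x = 0.001079; check Q = 7.7780e+05
Then remove 0.1613 M of M.
Step 3:
                    G           M           J
  Initial     0.01736      0.5329       1.804
  Change    -0.001447  4.8247e-04    0.001447
  Equil       0.01592      0.5334       1.805
  solve Keq expr → x = 4.8247e-04; check Q = 7.7780e+05

Q₀ = 3.7822e-05; Q < K (proceeds forward)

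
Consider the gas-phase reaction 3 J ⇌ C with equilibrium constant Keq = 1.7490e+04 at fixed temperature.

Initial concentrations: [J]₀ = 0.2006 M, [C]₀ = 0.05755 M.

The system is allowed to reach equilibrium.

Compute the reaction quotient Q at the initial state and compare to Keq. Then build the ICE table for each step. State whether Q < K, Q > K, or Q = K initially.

Q₀ = 7.129; Q < K (proceeds forward)

Q₀ = 7.129 vs Keq = 1.7490e+04 ⇒ Q<K, forward
Step 1:
                  J         C
  init       0.2006   0.05755
  Δ         -0.1817   0.06057
  eq         0.0189    0.1181
  solve Keq expr → x = 0.06057; check Q = 1.7490e+04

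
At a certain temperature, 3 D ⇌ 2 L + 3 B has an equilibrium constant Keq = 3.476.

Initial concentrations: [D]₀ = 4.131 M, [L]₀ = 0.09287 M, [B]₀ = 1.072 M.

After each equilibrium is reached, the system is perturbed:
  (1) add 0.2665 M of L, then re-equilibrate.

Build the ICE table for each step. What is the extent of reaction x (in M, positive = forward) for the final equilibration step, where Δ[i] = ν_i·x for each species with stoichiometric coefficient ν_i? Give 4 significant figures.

x = -0.03857 M

Q₀ = 1.5072e-04 vs Keq = 3.476 ⇒ Q<K, forward
Step 1:
                  D         L         B
  Initial     4.131   0.09287     1.072
  Change     -1.832     1.221     1.832
  Equil       2.299     1.314     2.904
  solve Keq expr → x = 0.6105; check Q = 3.476
Then add 0.2665 M of L.
Step 2:
                  D         L         B
  Initial     2.299      1.58     2.904
  Change     0.1157  -0.07714   -0.1157
  Equil       2.415     1.503     2.788
  solve Keq expr → x = -0.03857; check Q = 3.476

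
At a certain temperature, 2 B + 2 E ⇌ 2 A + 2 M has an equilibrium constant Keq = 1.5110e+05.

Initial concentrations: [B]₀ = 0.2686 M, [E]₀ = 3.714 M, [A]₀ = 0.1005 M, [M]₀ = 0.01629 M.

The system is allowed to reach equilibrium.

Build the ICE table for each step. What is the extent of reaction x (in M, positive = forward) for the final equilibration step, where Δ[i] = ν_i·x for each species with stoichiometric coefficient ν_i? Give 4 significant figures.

x = 0.1343 M

Q₀ = 2.6933e-06 vs Keq = 1.5110e+05 ⇒ Q<K, forward
Step 1:
                   B          E          A          M
  init        0.2686      3.714     0.1005    0.01629
  Δ          -0.2685    -0.2685     0.2685     0.2685
  eq      7.8474e-05      3.445      0.369     0.2848
  solve Keq expr → x = 0.1343; check Q = 1.5110e+05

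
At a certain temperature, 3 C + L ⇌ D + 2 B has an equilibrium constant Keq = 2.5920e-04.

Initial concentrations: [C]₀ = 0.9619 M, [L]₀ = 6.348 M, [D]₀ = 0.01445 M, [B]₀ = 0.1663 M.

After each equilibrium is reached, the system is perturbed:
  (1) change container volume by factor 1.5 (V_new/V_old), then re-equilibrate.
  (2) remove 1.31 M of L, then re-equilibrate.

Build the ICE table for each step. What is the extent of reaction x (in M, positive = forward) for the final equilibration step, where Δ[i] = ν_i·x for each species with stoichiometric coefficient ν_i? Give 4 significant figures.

Q₀ = 7.0734e-05 vs Keq = 2.5920e-04 ⇒ Q<K, forward
Step 1:
                  C         L         D         B
  Initial    0.9619     6.348   0.01445    0.1663
  Change   -0.05017  -0.01672   0.01672   0.03345
  Equil      0.9117     6.331   0.03117    0.1997
  solve Keq expr → x = 0.01672; check Q = 2.5920e-04
Then change container volume by factor 1.5 (V_new/V_old).
Step 2:
                  C         L         D         B
  Initial    0.6078     4.221   0.02078    0.1332
  Change    0.01223  0.004077 -0.004077 -0.008154
  Equil      0.6201     4.225   0.01671     0.125
  solve Keq expr → x = -0.004077; check Q = 2.5920e-04
Then remove 1.31 M of L.
Step 3:
                  C         L         D         B
  Initial    0.6201     2.915   0.01671     0.125
  Change   0.009752  0.003251 -0.003251 -0.006501
  Equil      0.6298     2.918   0.01345    0.1185
  solve Keq expr → x = -0.003251; check Q = 2.5920e-04

x = -0.003251 M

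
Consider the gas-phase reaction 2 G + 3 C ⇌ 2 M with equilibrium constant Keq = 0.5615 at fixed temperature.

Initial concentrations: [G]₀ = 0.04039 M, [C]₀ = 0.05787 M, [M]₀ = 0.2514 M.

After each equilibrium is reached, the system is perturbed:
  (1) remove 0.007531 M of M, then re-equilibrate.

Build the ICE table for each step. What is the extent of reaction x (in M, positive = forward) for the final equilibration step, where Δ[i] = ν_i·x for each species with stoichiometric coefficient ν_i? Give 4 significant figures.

Q₀ = 1.9990e+05 vs Keq = 0.5615 ⇒ Q>K, reverse
Step 1:
                  G         C         M
  init      0.04039   0.05787    0.2514
  Δ          0.2091    0.3136   -0.2091
  eq         0.2495    0.3715   0.04232
  solve Keq expr → x = -0.1045; check Q = 0.5615
Then remove 0.007531 M of M.
Step 2:
                  G         C         M
  init       0.2495    0.3715   0.03479
  Δ       -0.005306  -0.00796  0.005306
  eq         0.2442    0.3635    0.0401
  solve Keq expr → x = 0.002653; check Q = 0.5615

x = 0.002653 M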